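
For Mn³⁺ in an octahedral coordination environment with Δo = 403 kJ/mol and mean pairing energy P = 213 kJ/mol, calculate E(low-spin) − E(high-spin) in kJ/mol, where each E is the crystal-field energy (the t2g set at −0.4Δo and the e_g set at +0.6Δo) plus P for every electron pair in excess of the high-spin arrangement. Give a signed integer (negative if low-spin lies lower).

Mn is in group 7, so Mn³⁺ is d⁴ (7 − 3 = 4).
High-spin d⁴ fills as t2g^3 e_g^1 with CFSE 3(−0.4) + 1(+0.6) = -0.6Δo = -242 kJ/mol.
Low-spin: t2g^4 e_g^0, orbital CFSE = -1.6Δo = -645 kJ/mol; plus 1 excess pair × P = +213 kJ/mol; total -432 kJ/mol.
E(LS) − E(HS) = -432 − (-242) = -190 kJ/mol.

-190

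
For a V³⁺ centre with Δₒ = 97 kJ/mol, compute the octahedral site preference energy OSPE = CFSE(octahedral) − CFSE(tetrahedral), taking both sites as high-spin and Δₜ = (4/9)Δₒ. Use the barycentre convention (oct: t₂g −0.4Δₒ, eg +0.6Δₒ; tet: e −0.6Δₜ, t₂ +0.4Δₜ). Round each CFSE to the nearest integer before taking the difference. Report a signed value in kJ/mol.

-26

V³⁺: group 5, so d-count = 5 − 3 = 2.
Octahedral high-spin t₂g² eg⁰: CFSE = -0.8 × 97 = -78 kJ/mol.
In a tetrahedral site the filling is e² t₂⁰: CFSE(tet) = -1.2Δₜ = -1.2 × (4/9)(97) = -52 kJ/mol.
OSPE = CFSE(oct) − CFSE(tet) = -78 − (-52) = -26 kJ/mol.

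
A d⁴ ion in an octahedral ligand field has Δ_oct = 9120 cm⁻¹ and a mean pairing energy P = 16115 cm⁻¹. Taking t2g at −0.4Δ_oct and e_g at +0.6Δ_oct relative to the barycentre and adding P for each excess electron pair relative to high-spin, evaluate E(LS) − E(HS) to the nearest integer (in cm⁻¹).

6995

In the high-spin limit (t2g^3 e_g^1) the orbital term is -0.6Δ_oct = -5472 cm⁻¹, with no excess pairing.
Low-spin: t2g^4 e_g^0, orbital CFSE = -1.6Δ_oct = -14592 cm⁻¹; plus 1 excess pair × P = +16115 cm⁻¹; total 1523 cm⁻¹.
The difference is 1523 − (-5472) = 6995 cm⁻¹, so high-spin lies lower.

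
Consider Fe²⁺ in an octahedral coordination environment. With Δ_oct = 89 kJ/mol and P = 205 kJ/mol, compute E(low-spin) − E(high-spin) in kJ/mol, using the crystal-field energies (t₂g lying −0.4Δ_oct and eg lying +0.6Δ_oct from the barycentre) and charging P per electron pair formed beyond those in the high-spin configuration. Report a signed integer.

Fe sits in group 8; removing 2 electrons leaves Fe²⁺ with 8 − 2 = 6 d electrons.
High-spin d⁶ fills as t₂g⁴ eg² with CFSE 4(−0.4) + 2(+0.6) = -0.4Δ_oct = -36 kJ/mol.
Low-spin t₂g⁶ eg⁰ gives -2.4Δ_oct = -214 kJ/mol, but forming 2 extra pairs costs 2P = 410 kJ/mol, so E(LS) = -214 + 410 = 196 kJ/mol.
The difference is 196 − (-36) = 232 kJ/mol, so high-spin lies lower.

232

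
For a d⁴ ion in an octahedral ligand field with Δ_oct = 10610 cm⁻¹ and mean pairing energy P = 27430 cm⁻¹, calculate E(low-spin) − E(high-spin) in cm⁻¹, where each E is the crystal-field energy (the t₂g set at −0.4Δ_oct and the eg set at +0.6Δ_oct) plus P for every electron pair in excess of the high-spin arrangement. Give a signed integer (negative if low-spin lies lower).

16820

High-spin d⁴ fills as t₂g³ eg¹ with CFSE 3(−0.4) + 1(+0.6) = -0.6Δ_oct = -6366 cm⁻¹.
For low-spin the configuration is t₂g⁴ eg⁰: orbital energy -1.6 × 10610 = -16976 cm⁻¹, and 1 additional pair relative to high-spin adds 27430 cm⁻¹, giving 10454 cm⁻¹.
E(LS) − E(HS) = 10454 − (-6366) = 16820 cm⁻¹.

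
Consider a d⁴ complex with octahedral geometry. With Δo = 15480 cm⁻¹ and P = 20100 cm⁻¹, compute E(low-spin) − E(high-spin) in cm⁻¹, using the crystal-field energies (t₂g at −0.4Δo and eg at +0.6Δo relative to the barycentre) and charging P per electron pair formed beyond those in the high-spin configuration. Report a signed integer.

4620

High-spin d⁴ fills as t₂g³ eg¹ with CFSE 3(−0.4) + 1(+0.6) = -0.6Δo = -9288 cm⁻¹.
Low-spin t₂g⁴ eg⁰ gives -1.6Δo = -24768 cm⁻¹, but forming 1 extra pair costs 1P = 20100 cm⁻¹, so E(LS) = -24768 + 20100 = -4668 cm⁻¹.
The difference is -4668 − (-9288) = 4620 cm⁻¹, so high-spin lies lower.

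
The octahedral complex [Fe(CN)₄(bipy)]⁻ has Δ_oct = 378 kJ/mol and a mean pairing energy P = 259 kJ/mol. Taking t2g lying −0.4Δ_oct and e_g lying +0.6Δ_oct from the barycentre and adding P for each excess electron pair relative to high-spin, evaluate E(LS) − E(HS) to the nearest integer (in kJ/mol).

Ligand charges: 4×(-1) from CN⁻ and 1×(+0) from bipy sum to -4; with overall charge -1, Fe is +3.
Fe sits in group 8; removing 3 electrons leaves Fe³⁺ with 8 − 3 = 5 d electrons.
High-spin d⁵ fills as t2g^3 e_g^2 with CFSE 3(−0.4) + 2(+0.6) = 0.0Δ_oct = 0 kJ/mol.
Low-spin: t2g^5 e_g^0, orbital CFSE = -2.0Δ_oct = -756 kJ/mol; plus 2 excess pairs × P = +518 kJ/mol; total -238 kJ/mol.
E(LS) − E(HS) = -238 − (0) = -238 kJ/mol.

-238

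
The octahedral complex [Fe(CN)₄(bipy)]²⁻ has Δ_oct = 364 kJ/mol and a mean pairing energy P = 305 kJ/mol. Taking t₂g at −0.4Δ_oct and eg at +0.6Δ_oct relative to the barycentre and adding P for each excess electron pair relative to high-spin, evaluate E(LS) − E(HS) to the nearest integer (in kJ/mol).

Ligand charges: 4×(-1) from CN⁻ and 1×(+0) from bipy sum to -4; with overall charge -2, Fe is +2.
Fe sits in group 8; removing 2 electrons leaves Fe²⁺ with 8 − 2 = 6 d electrons.
In the high-spin limit (t₂g⁴ eg²) the orbital term is -0.4Δ_oct = -146 kJ/mol, with no excess pairing.
Low-spin t₂g⁶ eg⁰ gives -2.4Δ_oct = -874 kJ/mol, but forming 2 extra pairs costs 2P = 610 kJ/mol, so E(LS) = -874 + 610 = -264 kJ/mol.
The difference is -264 − (-146) = -118 kJ/mol, so low-spin lies lower.

-118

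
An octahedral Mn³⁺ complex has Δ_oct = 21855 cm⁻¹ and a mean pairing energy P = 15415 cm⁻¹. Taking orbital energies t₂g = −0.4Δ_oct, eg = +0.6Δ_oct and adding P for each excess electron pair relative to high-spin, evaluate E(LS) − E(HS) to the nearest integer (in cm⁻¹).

-6440

Group 7 minus oxidation state +3 gives a d⁴ configuration for Mn³⁺.
High-spin d⁴ fills as t₂g³ eg¹ with CFSE 3(−0.4) + 1(+0.6) = -0.6Δ_oct = -13113 cm⁻¹.
For low-spin the configuration is t₂g⁴ eg⁰: orbital energy -1.6 × 21855 = -34968 cm⁻¹, and 1 additional pair relative to high-spin adds 15415 cm⁻¹, giving -19553 cm⁻¹.
The difference is -19553 − (-13113) = -6440 cm⁻¹, so low-spin lies lower.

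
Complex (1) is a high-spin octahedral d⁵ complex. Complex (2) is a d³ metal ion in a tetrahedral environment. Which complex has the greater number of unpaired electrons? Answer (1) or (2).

(1): t₂g³ eg² → 5 unpaired.
(2): Tetrahedral splitting is small, so the complex is high-spin; e² t₂¹ → 3 unpaired.
So (1) has more unpaired electrons.

(1)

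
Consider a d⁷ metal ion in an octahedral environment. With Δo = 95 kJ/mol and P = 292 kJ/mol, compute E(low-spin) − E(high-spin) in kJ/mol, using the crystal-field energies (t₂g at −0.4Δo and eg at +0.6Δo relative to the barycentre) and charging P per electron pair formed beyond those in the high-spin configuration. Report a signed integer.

197

In the high-spin limit (t₂g⁵ eg²) the orbital term is -0.8Δo = -76 kJ/mol, with no excess pairing.
For low-spin the configuration is t₂g⁶ eg¹: orbital energy -1.8 × 95 = -171 kJ/mol, and 1 additional pair relative to high-spin adds 292 kJ/mol, giving 121 kJ/mol.
E(LS) − E(HS) = 121 − (-76) = 197 kJ/mol.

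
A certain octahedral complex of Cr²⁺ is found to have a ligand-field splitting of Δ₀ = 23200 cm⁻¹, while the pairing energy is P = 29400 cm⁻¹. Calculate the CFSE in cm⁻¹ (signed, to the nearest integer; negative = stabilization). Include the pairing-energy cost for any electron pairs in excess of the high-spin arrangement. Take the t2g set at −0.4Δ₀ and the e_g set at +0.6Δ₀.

Group 6 minus oxidation state +2 gives a d⁴ configuration for Cr²⁺.
With Δ₀ < P the complex is high-spin.
Configuration: t2g^3 e_g^1.
Orbital CFSE = -0.6Δ₀ = -0.6 × 23200 = -13920 cm⁻¹.
High-spin has no excess pairs, so no pairing correction applies.

-13920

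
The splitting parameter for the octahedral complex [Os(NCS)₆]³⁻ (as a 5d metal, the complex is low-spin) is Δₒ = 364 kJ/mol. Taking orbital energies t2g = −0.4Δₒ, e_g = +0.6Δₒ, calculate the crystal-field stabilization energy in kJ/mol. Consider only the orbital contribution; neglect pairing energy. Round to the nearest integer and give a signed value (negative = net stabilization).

Each NCS⁻ contributes -1; 6 × (-1) = -6. With overall charge -3, Os is in the +3 oxidation state.
Os is in group 8, so Os³⁺ is d⁵ (8 − 3 = 5).
Electron filling gives t2g^5 e_g^0.
CFSE(orbital) = 5×(-0.4Δₒ) + 0×(0.6Δₒ) = -2.0Δₒ; with Δₒ = 364 kJ/mol that is -728 kJ/mol.

-728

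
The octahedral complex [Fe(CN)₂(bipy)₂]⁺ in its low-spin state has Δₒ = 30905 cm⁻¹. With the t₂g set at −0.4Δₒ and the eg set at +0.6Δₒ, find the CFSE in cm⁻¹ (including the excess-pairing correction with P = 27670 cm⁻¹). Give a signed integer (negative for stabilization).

-6470

Ligand charges: 2×(-1) from CN⁻ and 2×(+0) from bipy sum to -2; with overall charge +1, Fe is +3.
Group 8 minus oxidation state +3 gives a d⁵ configuration for Fe³⁺.
The d⁵ electrons fill as t₂g⁵ eg⁰.
The orbital stabilization is -2.0Δₒ = -2.0 × 30905 = -61810 cm⁻¹.
Relative to high-spin t₂g³ eg² (0 paired), the low-spin configuration has 2 additional pairs, contributing +2 × 27670 = +55340 cm⁻¹.
Net CFSE = -61810 + 55340 = -6470 cm⁻¹.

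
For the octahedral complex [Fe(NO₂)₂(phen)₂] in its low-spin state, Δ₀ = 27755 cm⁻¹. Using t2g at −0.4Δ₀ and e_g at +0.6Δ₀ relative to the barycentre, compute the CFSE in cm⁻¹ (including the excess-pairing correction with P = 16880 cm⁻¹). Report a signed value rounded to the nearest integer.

-32852

Ligand charges: 2×(-1) from NO₂⁻ and 2×(+0) from phen sum to -2; with overall charge +0, Fe is +2.
Fe is in group 8, so Fe²⁺ is d⁶ (8 − 2 = 6).
Configuration: t2g^6 e_g^0.
The orbital stabilization is -2.4Δ₀ = -2.4 × 27755 = -66612 cm⁻¹.
High-spin d⁶ would be t2g^4 e_g^2 with 1 pair; low-spin has 3, so 2 excess pairs cost +2P = +33760 cm⁻¹.
Overall CFSE = -66612 + 33760 = -32852 cm⁻¹.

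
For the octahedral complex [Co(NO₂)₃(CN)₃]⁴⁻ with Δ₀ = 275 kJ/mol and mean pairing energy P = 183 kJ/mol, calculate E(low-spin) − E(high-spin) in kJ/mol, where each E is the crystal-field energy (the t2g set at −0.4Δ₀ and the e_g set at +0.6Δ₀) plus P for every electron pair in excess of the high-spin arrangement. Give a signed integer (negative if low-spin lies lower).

Ligand charges: 3×(-1) from NO₂⁻ and 3×(-1) from CN⁻ sum to -6; with overall charge -4, Co is +2.
Co sits in group 9; removing 2 electrons leaves Co²⁺ with 9 − 2 = 7 d electrons.
High-spin: t2g^5 e_g^2, CFSE = -0.8Δ₀ = -220 kJ/mol.
Low-spin t2g^6 e_g^1 gives -1.8Δ₀ = -495 kJ/mol, but forming 1 extra pair costs 1P = 183 kJ/mol, so E(LS) = -495 + 183 = -312 kJ/mol.
The difference is -312 − (-220) = -92 kJ/mol, so low-spin lies lower.

-92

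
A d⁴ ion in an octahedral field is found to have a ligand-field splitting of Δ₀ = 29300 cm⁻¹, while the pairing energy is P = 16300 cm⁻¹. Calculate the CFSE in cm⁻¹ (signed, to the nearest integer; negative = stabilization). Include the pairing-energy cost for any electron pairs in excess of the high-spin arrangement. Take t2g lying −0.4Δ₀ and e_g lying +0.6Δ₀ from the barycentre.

-30580

Here Δ₀ > P (29300 > 16300), so the low-spin state is favoured.
Filling d⁴ accordingly: t2g^4 e_g^0.
Orbital CFSE = -1.6Δ₀ = -1.6 × 29300 = -46880 cm⁻¹.
Excess pairs vs high-spin: 1 − 0 = 1; pairing cost = +16300 cm⁻¹.
Net CFSE = -46880 + 16300 = -30580 cm⁻¹.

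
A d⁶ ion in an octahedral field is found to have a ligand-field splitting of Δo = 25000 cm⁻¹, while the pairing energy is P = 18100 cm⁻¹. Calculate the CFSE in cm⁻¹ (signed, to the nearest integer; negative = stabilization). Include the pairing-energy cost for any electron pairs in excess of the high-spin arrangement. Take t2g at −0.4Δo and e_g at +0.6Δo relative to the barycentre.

-23800

With Δo > P the complex is low-spin.
That gives t2g^6 e_g^0.
Orbital CFSE = -2.4Δo = -2.4 × 25000 = -60000 cm⁻¹.
Excess pairs vs high-spin: 3 − 1 = 2; pairing cost = +36200 cm⁻¹.
Net CFSE = -60000 + 36200 = -23800 cm⁻¹.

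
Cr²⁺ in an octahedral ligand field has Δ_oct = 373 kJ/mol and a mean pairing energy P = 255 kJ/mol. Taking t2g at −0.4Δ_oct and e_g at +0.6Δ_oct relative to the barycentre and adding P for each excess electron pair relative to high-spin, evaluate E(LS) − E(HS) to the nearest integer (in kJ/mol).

-118

Cr is in group 6, so Cr²⁺ is d⁴ (6 − 2 = 4).
High-spin: t2g^3 e_g^1, CFSE = -0.6Δ_oct = -224 kJ/mol.
Low-spin t2g^4 e_g^0 gives -1.6Δ_oct = -597 kJ/mol, but forming 1 extra pair costs 1P = 255 kJ/mol, so E(LS) = -597 + 255 = -342 kJ/mol.
E(LS) − E(HS) = -342 − (-224) = -118 kJ/mol.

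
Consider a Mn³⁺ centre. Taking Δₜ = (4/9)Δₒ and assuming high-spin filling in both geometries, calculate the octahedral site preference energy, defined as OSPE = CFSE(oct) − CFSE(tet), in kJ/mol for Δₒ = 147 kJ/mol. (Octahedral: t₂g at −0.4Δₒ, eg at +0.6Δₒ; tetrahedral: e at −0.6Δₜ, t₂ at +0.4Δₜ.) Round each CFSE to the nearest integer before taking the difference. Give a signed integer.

Mn sits in group 7; removing 3 electrons leaves Mn³⁺ with 7 − 3 = 4 d electrons.
Octahedral (high-spin): t₂g³ eg¹, CFSE = 3(−0.4) + 1(+0.6) = -0.6Δₒ = -0.6 × 147 = -88 kJ/mol.
Tetrahedral: e² t₂², CFSE = 2(−0.6) + 2(+0.4) = -0.4Δₜ = -0.4 × (4/9) × 147 = -26 kJ/mol.
Subtracting, OSPE = -88 − (-26) = -62 kJ/mol.

-62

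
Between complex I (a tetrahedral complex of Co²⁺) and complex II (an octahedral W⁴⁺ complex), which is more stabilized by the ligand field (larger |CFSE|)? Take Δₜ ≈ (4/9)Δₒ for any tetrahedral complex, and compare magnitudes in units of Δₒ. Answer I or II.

I: Co sits in group 9; removing 2 electrons leaves Co²⁺ with 9 − 2 = 7 d electrons; Tetrahedral splitting is small, so the complex is high-spin; e^4 t2^3, CFSE = -1.2Δₜ ≈ -0.53Δₒ.
II: Group 6 minus oxidation state +4 gives a d² configuration for W⁴⁺; For octahedral d² the high- and low-spin configurations coincide; t2g^2 e_g^0, CFSE = -0.8Δₒ.
So II has the larger |CFSE|.

II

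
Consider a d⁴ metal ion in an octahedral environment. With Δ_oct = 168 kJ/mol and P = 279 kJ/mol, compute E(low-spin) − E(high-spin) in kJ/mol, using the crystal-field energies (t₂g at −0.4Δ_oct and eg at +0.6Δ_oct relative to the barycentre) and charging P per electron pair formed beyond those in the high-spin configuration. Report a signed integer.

111

High-spin: t₂g³ eg¹, CFSE = -0.6Δ_oct = -101 kJ/mol.
Low-spin t₂g⁴ eg⁰ gives -1.6Δ_oct = -269 kJ/mol, but forming 1 extra pair costs 1P = 279 kJ/mol, so E(LS) = -269 + 279 = 10 kJ/mol.
E(LS) − E(HS) = 10 − (-101) = 111 kJ/mol.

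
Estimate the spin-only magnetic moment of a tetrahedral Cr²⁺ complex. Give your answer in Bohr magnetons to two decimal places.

Cr sits in group 6; removing 2 electrons leaves Cr²⁺ with 6 − 2 = 4 d electrons.
Tetrahedral splitting is small, so the complex is high-spin.
Configuration: e^2 t2^2 → 4 unpaired electrons.
μ(spin-only) = √[4(4+2)] = √24 ≈ 4.90 Bohr magnetons.

4.90 Bohr magnetons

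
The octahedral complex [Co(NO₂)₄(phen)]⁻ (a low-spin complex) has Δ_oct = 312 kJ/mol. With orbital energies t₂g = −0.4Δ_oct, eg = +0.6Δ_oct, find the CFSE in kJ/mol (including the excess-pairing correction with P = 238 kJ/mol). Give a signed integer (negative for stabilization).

-273

Ligand charges: 4×(-1) from NO₂⁻ and 1×(+0) from phen sum to -4; with overall charge -1, Co is +3.
Group 9 minus oxidation state +3 gives a d⁶ configuration for Co³⁺.
The d⁶ electrons fill as t₂g⁶ eg⁰.
CFSE(orbital) = 6×(-0.4Δ_oct) + 0×(0.6Δ_oct) = -2.4Δ_oct; with Δ_oct = 312 kJ/mol that is -749 kJ/mol.
Pairing penalty: 3 pairs vs 1 in the high-spin reference → 2 extra × P = 476 kJ/mol.
Overall CFSE = -749 + 476 = -273 kJ/mol.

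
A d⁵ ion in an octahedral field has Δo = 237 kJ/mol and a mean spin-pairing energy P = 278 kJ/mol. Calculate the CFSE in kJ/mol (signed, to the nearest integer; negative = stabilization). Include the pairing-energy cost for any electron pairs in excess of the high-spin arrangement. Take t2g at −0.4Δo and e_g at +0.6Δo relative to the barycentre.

0

Here Δo < P (237 < 278), so the high-spin state is favoured.
Filling d⁵ accordingly: t2g^3 e_g^2.
Orbital CFSE = 0.0Δo = 0.0 × 237 = 0 kJ/mol.
High-spin has no excess pairs, so no pairing correction applies.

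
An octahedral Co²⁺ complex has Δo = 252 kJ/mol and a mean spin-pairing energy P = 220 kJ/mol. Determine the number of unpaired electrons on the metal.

Co is in group 9, so Co²⁺ is d⁷ (9 − 2 = 7).
Here Δo > P (252 > 220), so the low-spin state is favoured.
Configuration: t2g^6 e_g^1.
Unpaired electrons: 1.

1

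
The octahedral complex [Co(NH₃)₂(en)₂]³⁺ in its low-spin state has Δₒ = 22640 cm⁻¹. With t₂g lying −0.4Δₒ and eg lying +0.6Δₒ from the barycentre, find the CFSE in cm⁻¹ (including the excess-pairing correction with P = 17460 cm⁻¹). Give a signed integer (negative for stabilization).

Ligand charges: 2×(+0) from NH₃ and 2×(+0) from en sum to +0; with overall charge +3, Co is +3.
Co³⁺: group 9, so d-count = 9 − 3 = 6.
Electron filling gives t₂g⁶ eg⁰.
Orbital CFSE = 6(-0.4) + 0(0.6) = -2.4Δₒ = -2.4 × 22640 = -54336 cm⁻¹.
Relative to high-spin t₂g⁴ eg² (1 paired), the low-spin configuration has 2 additional pairs, contributing +2 × 17460 = +34920 cm⁻¹.
Net CFSE = -54336 + 34920 = -19416 cm⁻¹.

-19416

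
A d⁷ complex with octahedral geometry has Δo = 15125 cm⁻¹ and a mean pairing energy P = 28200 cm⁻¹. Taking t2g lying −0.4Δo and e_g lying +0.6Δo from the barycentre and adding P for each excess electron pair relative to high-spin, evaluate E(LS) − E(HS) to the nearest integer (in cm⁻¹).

High-spin d⁷ fills as t2g^5 e_g^2 with CFSE 5(−0.4) + 2(+0.6) = -0.8Δo = -12100 cm⁻¹.
Low-spin t2g^6 e_g^1 gives -1.8Δo = -27225 cm⁻¹, but forming 1 extra pair costs 1P = 28200 cm⁻¹, so E(LS) = -27225 + 28200 = 975 cm⁻¹.
The difference is 975 − (-12100) = 13075 cm⁻¹, so high-spin lies lower.

13075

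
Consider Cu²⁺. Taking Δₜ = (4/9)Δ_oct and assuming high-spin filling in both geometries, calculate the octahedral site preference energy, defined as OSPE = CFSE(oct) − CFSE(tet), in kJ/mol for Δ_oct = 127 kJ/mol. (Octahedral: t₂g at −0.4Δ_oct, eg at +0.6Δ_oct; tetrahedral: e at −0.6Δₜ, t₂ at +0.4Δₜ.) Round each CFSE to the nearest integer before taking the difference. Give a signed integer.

-53

Group 11 minus oxidation state +2 gives a d⁹ configuration for Cu²⁺.
Octahedral (high-spin): t₂g⁶ eg³, CFSE = 6(−0.4) + 3(+0.6) = -0.6Δ_oct = -0.6 × 127 = -76 kJ/mol.
Tetrahedral e⁴ t₂⁵ gives -0.4Δₜ = -0.4 × (4/9) × 127 = -23 kJ/mol.
Subtracting, OSPE = -76 − (-23) = -53 kJ/mol.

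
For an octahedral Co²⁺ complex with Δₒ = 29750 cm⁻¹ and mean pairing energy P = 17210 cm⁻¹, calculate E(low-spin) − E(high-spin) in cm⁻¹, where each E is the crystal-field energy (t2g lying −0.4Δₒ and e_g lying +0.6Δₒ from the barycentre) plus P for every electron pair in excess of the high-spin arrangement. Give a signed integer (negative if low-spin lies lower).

-12540

Co sits in group 9; removing 2 electrons leaves Co²⁺ with 9 − 2 = 7 d electrons.
High-spin d⁷ fills as t2g^5 e_g^2 with CFSE 5(−0.4) + 2(+0.6) = -0.8Δₒ = -23800 cm⁻¹.
Low-spin t2g^6 e_g^1 gives -1.8Δₒ = -53550 cm⁻¹, but forming 1 extra pair costs 1P = 17210 cm⁻¹, so E(LS) = -53550 + 17210 = -36340 cm⁻¹.
Thus E(LS) − E(HS) = -12540 cm⁻¹.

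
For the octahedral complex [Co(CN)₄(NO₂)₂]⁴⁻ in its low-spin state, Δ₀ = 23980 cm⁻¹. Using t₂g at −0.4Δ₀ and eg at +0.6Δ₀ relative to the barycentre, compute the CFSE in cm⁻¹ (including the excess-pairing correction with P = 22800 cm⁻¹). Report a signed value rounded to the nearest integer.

-20364

Ligand charges: 4×(-1) from CN⁻ and 2×(-1) from NO₂⁻ sum to -6; with overall charge -4, Co is +2.
Co²⁺: group 9, so d-count = 9 − 2 = 7.
The d⁷ electrons fill as t₂g⁶ eg¹.
Orbital CFSE = 6(-0.4) + 1(0.6) = -1.8Δ₀ = -1.8 × 23980 = -43164 cm⁻¹.
High-spin d⁷ would be t₂g⁵ eg² with 2 pairs; low-spin has 3, so 1 excess pair costs +1P = +22800 cm⁻¹.
Combining: -43164 + 22800 = -20364 cm⁻¹.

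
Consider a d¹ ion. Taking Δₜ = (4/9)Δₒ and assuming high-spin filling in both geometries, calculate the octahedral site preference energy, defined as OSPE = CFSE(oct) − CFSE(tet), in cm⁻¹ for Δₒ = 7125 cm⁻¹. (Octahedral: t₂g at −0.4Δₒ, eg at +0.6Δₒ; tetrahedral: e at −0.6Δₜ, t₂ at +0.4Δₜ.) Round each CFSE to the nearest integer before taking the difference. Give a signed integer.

-950

Octahedral high-spin t₂g¹ eg⁰: CFSE = -0.4 × 7125 = -2850 cm⁻¹.
Tetrahedral: e¹ t₂⁰, CFSE = 1(−0.6) + 0(+0.4) = -0.6Δₜ = -0.6 × (4/9) × 7125 = -1900 cm⁻¹.
Subtracting, OSPE = -2850 − (-1900) = -950 cm⁻¹.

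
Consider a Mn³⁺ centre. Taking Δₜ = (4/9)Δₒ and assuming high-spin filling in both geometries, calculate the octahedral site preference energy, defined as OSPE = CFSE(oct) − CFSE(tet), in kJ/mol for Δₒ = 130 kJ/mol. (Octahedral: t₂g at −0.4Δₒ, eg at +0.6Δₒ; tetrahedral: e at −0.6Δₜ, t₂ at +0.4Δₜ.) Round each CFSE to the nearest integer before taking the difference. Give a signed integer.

-55

Mn sits in group 7; removing 3 electrons leaves Mn³⁺ with 7 − 3 = 4 d electrons.
Octahedral high-spin t₂g³ eg¹: CFSE = -0.6 × 130 = -78 kJ/mol.
Tetrahedral: e² t₂², CFSE = 2(−0.6) + 2(+0.4) = -0.4Δₜ = -0.4 × (4/9) × 130 = -23 kJ/mol.
OSPE = CFSE(oct) − CFSE(tet) = -78 − (-23) = -55 kJ/mol.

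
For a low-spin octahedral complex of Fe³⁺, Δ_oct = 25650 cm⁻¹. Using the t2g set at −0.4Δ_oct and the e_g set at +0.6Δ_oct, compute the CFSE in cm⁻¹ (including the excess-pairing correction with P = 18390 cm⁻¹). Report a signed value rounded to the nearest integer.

Fe is in group 8, so Fe³⁺ is d⁵ (8 − 3 = 5).
The d⁵ electrons fill as t2g^5 e_g^0.
The orbital stabilization is -2.0Δ_oct = -2.0 × 25650 = -51300 cm⁻¹.
Pairing penalty: 2 pairs vs 0 in the high-spin reference → 2 extra × P = 36780 cm⁻¹.
Net CFSE = -51300 + 36780 = -14520 cm⁻¹.

-14520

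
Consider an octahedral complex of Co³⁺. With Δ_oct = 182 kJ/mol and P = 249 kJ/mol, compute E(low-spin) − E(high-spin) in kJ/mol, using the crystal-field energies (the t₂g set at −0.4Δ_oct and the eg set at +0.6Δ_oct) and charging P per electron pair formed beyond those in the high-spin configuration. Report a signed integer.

Group 9 minus oxidation state +3 gives a d⁶ configuration for Co³⁺.
In the high-spin limit (t₂g⁴ eg²) the orbital term is -0.4Δ_oct = -73 kJ/mol, with no excess pairing.
For low-spin the configuration is t₂g⁶ eg⁰: orbital energy -2.4 × 182 = -437 kJ/mol, and 2 additional pairs relative to high-spin add 498 kJ/mol, giving 61 kJ/mol.
Thus E(LS) − E(HS) = 134 kJ/mol.

134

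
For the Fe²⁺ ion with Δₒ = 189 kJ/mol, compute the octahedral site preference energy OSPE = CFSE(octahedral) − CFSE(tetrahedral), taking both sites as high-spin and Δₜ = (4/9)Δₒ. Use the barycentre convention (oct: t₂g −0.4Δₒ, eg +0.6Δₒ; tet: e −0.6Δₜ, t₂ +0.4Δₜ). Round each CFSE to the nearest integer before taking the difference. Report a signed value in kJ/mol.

Fe sits in group 8; removing 2 electrons leaves Fe²⁺ with 8 − 2 = 6 d electrons.
Octahedral (high-spin): t₂g⁴ eg², CFSE = 4(−0.4) + 2(+0.6) = -0.4Δₒ = -0.4 × 189 = -76 kJ/mol.
Tetrahedral: e³ t₂³, CFSE = 3(−0.6) + 3(+0.4) = -0.6Δₜ = -0.6 × (4/9) × 189 = -50 kJ/mol.
OSPE = -76 − (-50) = -26 kJ/mol.

-26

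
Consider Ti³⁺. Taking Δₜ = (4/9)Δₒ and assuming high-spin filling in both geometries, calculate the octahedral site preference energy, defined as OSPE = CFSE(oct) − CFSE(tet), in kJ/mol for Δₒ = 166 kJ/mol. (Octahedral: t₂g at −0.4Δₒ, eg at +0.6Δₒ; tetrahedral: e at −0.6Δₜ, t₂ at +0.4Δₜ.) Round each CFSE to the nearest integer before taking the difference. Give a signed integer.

Group 4 minus oxidation state +3 gives a d¹ configuration for Ti³⁺.
Octahedral high-spin t2g^1 e_g^0: CFSE = -0.4 × 166 = -66 kJ/mol.
Tetrahedral: e^1 t2^0, CFSE = 1(−0.6) + 0(+0.4) = -0.6Δₜ = -0.6 × (4/9) × 166 = -44 kJ/mol.
OSPE = -66 − (-44) = -22 kJ/mol.

-22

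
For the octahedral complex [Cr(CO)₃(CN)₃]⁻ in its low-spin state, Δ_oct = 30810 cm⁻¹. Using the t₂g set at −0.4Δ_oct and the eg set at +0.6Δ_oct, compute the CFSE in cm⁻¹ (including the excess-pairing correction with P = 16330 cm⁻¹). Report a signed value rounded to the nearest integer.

-32966

Ligand charges: 3×(+0) from CO and 3×(-1) from CN⁻ sum to -3; with overall charge -1, Cr is +2.
Cr²⁺: group 6, so d-count = 6 − 2 = 4.
The d⁴ electrons fill as t₂g⁴ eg⁰.
The orbital stabilization is -1.6Δ_oct = -1.6 × 30810 = -49296 cm⁻¹.
High-spin d⁴ would be t₂g³ eg¹ with 0 pairs; low-spin has 1, so 1 excess pair costs +1P = +16330 cm⁻¹.
Combining: -49296 + 16330 = -32966 cm⁻¹.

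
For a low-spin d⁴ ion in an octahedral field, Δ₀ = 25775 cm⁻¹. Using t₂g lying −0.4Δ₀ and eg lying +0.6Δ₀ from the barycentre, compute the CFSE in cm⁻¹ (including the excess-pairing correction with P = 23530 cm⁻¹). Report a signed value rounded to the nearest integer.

-17710

Configuration: t₂g⁴ eg⁰.
CFSE(orbital) = 4×(-0.4Δ₀) + 0×(0.6Δ₀) = -1.6Δ₀; with Δ₀ = 25775 cm⁻¹ that is -41240 cm⁻¹.
High-spin d⁴ would be t₂g³ eg¹ with 0 pairs; low-spin has 1, so 1 excess pair costs +1P = +23530 cm⁻¹.
Net CFSE = -41240 + 23530 = -17710 cm⁻¹.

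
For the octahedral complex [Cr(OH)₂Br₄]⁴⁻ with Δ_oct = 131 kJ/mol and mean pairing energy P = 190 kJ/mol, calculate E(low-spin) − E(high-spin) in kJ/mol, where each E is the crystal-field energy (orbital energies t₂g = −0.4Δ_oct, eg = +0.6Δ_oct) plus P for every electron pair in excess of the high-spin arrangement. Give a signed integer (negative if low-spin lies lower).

Ligand charges: 2×(-1) from OH⁻ and 4×(-1) from Br⁻ sum to -6; with overall charge -4, Cr is +2.
Cr²⁺: group 6, so d-count = 6 − 2 = 4.
High-spin d⁴ fills as t₂g³ eg¹ with CFSE 3(−0.4) + 1(+0.6) = -0.6Δ_oct = -79 kJ/mol.
For low-spin the configuration is t₂g⁴ eg⁰: orbital energy -1.6 × 131 = -210 kJ/mol, and 1 additional pair relative to high-spin adds 190 kJ/mol, giving -20 kJ/mol.
The difference is -20 − (-79) = 59 kJ/mol, so high-spin lies lower.

59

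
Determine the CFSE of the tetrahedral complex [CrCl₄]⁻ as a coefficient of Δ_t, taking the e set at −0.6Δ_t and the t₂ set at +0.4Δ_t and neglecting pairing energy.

-0.8 Δ_t

Each Cl⁻ contributes -1; 4 × (-1) = -4. With overall charge -1, Cr is in the +3 oxidation state.
Cr is in group 6, so Cr³⁺ is d³ (6 − 3 = 3).
Tetrahedral fields are weak (Δₜ ≈ 4/9 Δₒ), so electrons fill high-spin.
Configuration: e² t₂¹.
CFSE = 2(-0.6Δ_t) + 1(0.4Δ_t) = -1.2Δ_t + 0.4Δ_t = -0.8Δ_t.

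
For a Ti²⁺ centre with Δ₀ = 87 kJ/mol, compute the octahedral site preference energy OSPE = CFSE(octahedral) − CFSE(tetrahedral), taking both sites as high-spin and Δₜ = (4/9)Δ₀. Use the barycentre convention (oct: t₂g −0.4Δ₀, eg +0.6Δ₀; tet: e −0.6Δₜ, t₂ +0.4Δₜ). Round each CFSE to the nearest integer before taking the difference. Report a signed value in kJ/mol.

Ti is in group 4, so Ti²⁺ is d² (4 − 2 = 2).
In an octahedral site d² (HS) is t2g^2 e_g^0, giving CFSE(oct) = -0.8Δ₀ = -70 kJ/mol.
Tetrahedral: e^2 t2^0, CFSE = 2(−0.6) + 0(+0.4) = -1.2Δₜ = -1.2 × (4/9) × 87 = -46 kJ/mol.
OSPE = CFSE(oct) − CFSE(tet) = -70 − (-46) = -24 kJ/mol.

-24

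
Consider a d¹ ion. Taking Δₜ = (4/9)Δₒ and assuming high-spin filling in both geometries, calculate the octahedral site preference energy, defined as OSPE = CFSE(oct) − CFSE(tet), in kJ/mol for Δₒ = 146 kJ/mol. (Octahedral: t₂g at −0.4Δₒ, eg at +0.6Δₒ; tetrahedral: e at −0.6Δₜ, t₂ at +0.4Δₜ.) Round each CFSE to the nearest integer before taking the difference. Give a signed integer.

In an octahedral site d¹ (HS) is t2g^1 e_g^0, giving CFSE(oct) = -0.4Δₒ = -58 kJ/mol.
Tetrahedral: e^1 t2^0, CFSE = 1(−0.6) + 0(+0.4) = -0.6Δₜ = -0.6 × (4/9) × 146 = -39 kJ/mol.
OSPE = CFSE(oct) − CFSE(tet) = -58 − (-39) = -19 kJ/mol.

-19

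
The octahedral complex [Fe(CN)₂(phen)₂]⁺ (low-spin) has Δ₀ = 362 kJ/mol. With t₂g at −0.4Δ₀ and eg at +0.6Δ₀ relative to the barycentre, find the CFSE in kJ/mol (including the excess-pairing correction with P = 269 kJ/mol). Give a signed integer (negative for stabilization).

-186

Ligand charges: 2×(-1) from CN⁻ and 2×(+0) from phen sum to -2; with overall charge +1, Fe is +3.
Fe is in group 8, so Fe³⁺ is d⁵ (8 − 3 = 5).
The d⁵ electrons fill as t₂g⁵ eg⁰.
CFSE(orbital) = 5×(-0.4Δ₀) + 0×(0.6Δ₀) = -2.0Δ₀; with Δ₀ = 362 kJ/mol that is -724 kJ/mol.
Pairing penalty: 2 pairs vs 0 in the high-spin reference → 2 extra × P = 538 kJ/mol.
Net CFSE = -724 + 538 = -186 kJ/mol.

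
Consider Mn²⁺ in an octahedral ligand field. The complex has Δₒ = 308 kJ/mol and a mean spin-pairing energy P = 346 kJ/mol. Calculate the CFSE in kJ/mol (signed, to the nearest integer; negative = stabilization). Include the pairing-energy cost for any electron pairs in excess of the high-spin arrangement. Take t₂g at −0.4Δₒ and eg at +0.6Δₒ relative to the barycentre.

0

Mn is in group 7, so Mn²⁺ is d⁵ (7 − 2 = 5).
Δₒ < P, so pairing is avoided: the ground state is high-spin.
Filling d⁵ accordingly: t₂g³ eg².
Orbital CFSE = 0.0Δₒ = 0.0 × 308 = 0 kJ/mol.
High-spin has no excess pairs, so no pairing correction applies.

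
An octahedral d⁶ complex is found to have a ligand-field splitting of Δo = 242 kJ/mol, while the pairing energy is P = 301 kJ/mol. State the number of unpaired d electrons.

With Δo < P the complex is high-spin.
Configuration: t₂g⁴ eg².
Unpaired electrons: 4.

4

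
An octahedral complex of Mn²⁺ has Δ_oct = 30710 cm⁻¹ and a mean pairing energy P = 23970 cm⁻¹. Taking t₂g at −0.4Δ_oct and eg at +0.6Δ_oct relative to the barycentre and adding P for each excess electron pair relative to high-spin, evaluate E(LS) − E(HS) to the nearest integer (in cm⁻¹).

Mn²⁺: group 7, so d-count = 7 − 2 = 5.
High-spin d⁵ fills as t₂g³ eg² with CFSE 3(−0.4) + 2(+0.6) = 0.0Δ_oct = 0 cm⁻¹.
For low-spin the configuration is t₂g⁵ eg⁰: orbital energy -2.0 × 30710 = -61420 cm⁻¹, and 2 additional pairs relative to high-spin add 47940 cm⁻¹, giving -13480 cm⁻¹.
E(LS) − E(HS) = -13480 − (0) = -13480 cm⁻¹.

-13480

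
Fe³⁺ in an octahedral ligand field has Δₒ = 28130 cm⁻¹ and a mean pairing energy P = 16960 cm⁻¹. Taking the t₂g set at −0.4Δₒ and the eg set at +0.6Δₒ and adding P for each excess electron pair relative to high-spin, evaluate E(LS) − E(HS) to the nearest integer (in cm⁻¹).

Fe sits in group 8; removing 3 electrons leaves Fe³⁺ with 8 − 3 = 5 d electrons.
High-spin d⁵ fills as t₂g³ eg² with CFSE 3(−0.4) + 2(+0.6) = 0.0Δₒ = 0 cm⁻¹.
For low-spin the configuration is t₂g⁵ eg⁰: orbital energy -2.0 × 28130 = -56260 cm⁻¹, and 2 additional pairs relative to high-spin add 33920 cm⁻¹, giving -22340 cm⁻¹.
E(LS) − E(HS) = -22340 − (0) = -22340 cm⁻¹.

-22340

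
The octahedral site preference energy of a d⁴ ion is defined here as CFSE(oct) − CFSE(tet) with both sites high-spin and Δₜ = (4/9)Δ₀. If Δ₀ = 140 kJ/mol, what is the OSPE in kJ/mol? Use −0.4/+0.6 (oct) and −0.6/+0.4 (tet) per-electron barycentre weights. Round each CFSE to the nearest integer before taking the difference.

Octahedral high-spin t2g^3 e_g^1: CFSE = -0.6 × 140 = -84 kJ/mol.
In a tetrahedral site the filling is e^2 t2^2: CFSE(tet) = -0.4Δₜ = -0.4 × (4/9)(140) = -25 kJ/mol.
OSPE = -84 − (-25) = -59 kJ/mol.

-59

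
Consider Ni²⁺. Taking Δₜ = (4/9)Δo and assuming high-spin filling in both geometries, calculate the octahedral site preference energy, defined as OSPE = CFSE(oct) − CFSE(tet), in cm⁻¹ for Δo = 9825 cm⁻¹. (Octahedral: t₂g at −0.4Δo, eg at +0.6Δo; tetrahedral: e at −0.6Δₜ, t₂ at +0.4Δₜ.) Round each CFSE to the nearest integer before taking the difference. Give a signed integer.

-8297

Ni²⁺: group 10, so d-count = 10 − 2 = 8.
Octahedral (high-spin): t₂g⁶ eg², CFSE = 6(−0.4) + 2(+0.6) = -1.2Δo = -1.2 × 9825 = -11790 cm⁻¹.
Tetrahedral: e⁴ t₂⁴, CFSE = 4(−0.6) + 4(+0.4) = -0.8Δₜ = -0.8 × (4/9) × 9825 = -3493 cm⁻¹.
Subtracting, OSPE = -11790 − (-3493) = -8297 cm⁻¹.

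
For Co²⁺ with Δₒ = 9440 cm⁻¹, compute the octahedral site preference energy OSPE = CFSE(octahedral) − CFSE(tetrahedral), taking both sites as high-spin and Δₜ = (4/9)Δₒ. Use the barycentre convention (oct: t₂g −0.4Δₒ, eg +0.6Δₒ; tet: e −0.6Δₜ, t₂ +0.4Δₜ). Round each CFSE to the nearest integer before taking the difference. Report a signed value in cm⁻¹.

Co²⁺: group 9, so d-count = 9 − 2 = 7.
Octahedral (high-spin): t₂g⁵ eg², CFSE = 5(−0.4) + 2(+0.6) = -0.8Δₒ = -0.8 × 9440 = -7552 cm⁻¹.
In a tetrahedral site the filling is e⁴ t₂³: CFSE(tet) = -1.2Δₜ = -1.2 × (4/9)(9440) = -5035 cm⁻¹.
OSPE = -7552 − (-5035) = -2517 cm⁻¹.

-2517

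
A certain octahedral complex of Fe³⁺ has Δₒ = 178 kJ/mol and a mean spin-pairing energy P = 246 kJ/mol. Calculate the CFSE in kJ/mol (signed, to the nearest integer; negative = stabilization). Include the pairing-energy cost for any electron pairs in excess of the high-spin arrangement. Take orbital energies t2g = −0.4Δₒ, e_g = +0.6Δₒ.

Fe sits in group 8; removing 3 electrons leaves Fe³⁺ with 8 − 3 = 5 d electrons.
Since Δₒ = 178 kJ/mol < P = 246 kJ/mol, the complex adopts the high-spin configuration.
That gives t2g^3 e_g^2.
Orbital CFSE = 0.0Δₒ = 0.0 × 178 = 0 kJ/mol.
High-spin has no excess pairs, so no pairing correction applies.

0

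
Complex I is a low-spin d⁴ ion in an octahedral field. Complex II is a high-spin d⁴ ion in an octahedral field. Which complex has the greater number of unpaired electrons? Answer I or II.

II

I: t₂g⁴ eg⁰ → 2 unpaired.
II: t2g^3 e_g^1 → 4 unpaired.
So II has more unpaired electrons.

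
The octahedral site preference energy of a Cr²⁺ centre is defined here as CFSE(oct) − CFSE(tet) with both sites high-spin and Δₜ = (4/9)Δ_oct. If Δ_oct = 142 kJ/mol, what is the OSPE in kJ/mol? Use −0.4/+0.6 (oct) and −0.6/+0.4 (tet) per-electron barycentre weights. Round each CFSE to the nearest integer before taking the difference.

Cr²⁺: group 6, so d-count = 6 − 2 = 4.
In an octahedral site d⁴ (HS) is t₂g³ eg¹, giving CFSE(oct) = -0.6Δ_oct = -85 kJ/mol.
In a tetrahedral site the filling is e² t₂²: CFSE(tet) = -0.4Δₜ = -0.4 × (4/9)(142) = -25 kJ/mol.
Subtracting, OSPE = -85 − (-25) = -60 kJ/mol.

-60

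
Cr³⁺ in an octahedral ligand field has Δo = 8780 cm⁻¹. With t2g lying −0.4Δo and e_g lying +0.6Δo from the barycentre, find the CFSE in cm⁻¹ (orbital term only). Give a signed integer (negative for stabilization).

-10536

Cr sits in group 6; removing 3 electrons leaves Cr³⁺ with 6 − 3 = 3 d electrons.
For octahedral d³ the high- and low-spin configurations coincide.
Electron filling gives t2g^3 e_g^0.
The orbital stabilization is -1.2Δo = -1.2 × 8780 = -10536 cm⁻¹.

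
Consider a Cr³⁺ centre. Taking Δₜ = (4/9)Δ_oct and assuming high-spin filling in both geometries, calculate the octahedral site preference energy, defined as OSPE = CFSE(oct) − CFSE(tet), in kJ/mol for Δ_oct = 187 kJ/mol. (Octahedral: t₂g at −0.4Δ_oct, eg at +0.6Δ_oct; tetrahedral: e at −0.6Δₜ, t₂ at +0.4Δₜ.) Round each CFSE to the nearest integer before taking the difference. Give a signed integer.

-158

Group 6 minus oxidation state +3 gives a d³ configuration for Cr³⁺.
Octahedral high-spin t₂g³ eg⁰: CFSE = -1.2 × 187 = -224 kJ/mol.
Tetrahedral: e² t₂¹, CFSE = 2(−0.6) + 1(+0.4) = -0.8Δₜ = -0.8 × (4/9) × 187 = -66 kJ/mol.
Subtracting, OSPE = -224 − (-66) = -158 kJ/mol.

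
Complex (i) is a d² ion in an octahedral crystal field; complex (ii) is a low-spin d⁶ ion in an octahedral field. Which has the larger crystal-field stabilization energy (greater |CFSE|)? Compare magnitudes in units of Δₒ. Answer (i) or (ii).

(i): For octahedral d² the high- and low-spin configurations coincide; t₂g² eg⁰, CFSE = -0.8Δₒ.
(ii): t₂g⁶ eg⁰, CFSE = -2.4Δₒ.
So (ii) has the larger |CFSE|.

(ii)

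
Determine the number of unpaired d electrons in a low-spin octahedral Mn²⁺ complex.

1

Mn is in group 7, so Mn²⁺ is d⁵ (7 − 2 = 5).
Configuration: t₂g⁵ eg⁰, giving 1 unpaired electron.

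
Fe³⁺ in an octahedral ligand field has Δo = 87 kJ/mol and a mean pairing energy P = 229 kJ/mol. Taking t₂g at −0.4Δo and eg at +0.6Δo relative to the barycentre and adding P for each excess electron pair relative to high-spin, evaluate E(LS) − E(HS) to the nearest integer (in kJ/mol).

284

Group 8 minus oxidation state +3 gives a d⁵ configuration for Fe³⁺.
High-spin d⁵ fills as t₂g³ eg² with CFSE 3(−0.4) + 2(+0.6) = 0.0Δo = 0 kJ/mol.
Low-spin t₂g⁵ eg⁰ gives -2.0Δo = -174 kJ/mol, but forming 2 extra pairs costs 2P = 458 kJ/mol, so E(LS) = -174 + 458 = 284 kJ/mol.
The difference is 284 − (0) = 284 kJ/mol, so high-spin lies lower.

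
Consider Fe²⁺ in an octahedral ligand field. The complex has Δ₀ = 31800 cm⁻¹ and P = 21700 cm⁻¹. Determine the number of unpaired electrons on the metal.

0

Group 8 minus oxidation state +2 gives a d⁶ configuration for Fe²⁺.
Here Δ₀ > P (31800 > 21700), so the low-spin state is favoured.
Configuration: t2g^6 e_g^0.
Unpaired electrons: 0.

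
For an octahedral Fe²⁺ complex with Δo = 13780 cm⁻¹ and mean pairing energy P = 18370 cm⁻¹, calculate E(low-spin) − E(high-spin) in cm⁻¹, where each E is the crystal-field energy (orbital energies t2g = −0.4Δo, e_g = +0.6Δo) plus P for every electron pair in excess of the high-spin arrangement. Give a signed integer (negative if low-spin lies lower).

Fe is in group 8, so Fe²⁺ is d⁶ (8 − 2 = 6).
High-spin: t2g^4 e_g^2, CFSE = -0.4Δo = -5512 cm⁻¹.
For low-spin the configuration is t2g^6 e_g^0: orbital energy -2.4 × 13780 = -33072 cm⁻¹, and 2 additional pairs relative to high-spin add 36740 cm⁻¹, giving 3668 cm⁻¹.
E(LS) − E(HS) = 3668 − (-5512) = 9180 cm⁻¹.

9180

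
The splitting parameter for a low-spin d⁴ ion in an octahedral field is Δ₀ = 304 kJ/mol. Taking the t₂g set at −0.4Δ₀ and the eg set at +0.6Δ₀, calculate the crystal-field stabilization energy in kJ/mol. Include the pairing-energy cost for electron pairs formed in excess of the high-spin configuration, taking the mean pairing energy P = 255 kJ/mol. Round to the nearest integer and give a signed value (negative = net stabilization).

-231

Electron filling gives t₂g⁴ eg⁰.
Orbital CFSE = 4(-0.4) + 0(0.6) = -1.6Δ₀ = -1.6 × 304 = -486 kJ/mol.
High-spin d⁴ would be t₂g³ eg¹ with 0 pairs; low-spin has 1, so 1 excess pair costs +1P = +255 kJ/mol.
Combining: -486 + 255 = -231 kJ/mol.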